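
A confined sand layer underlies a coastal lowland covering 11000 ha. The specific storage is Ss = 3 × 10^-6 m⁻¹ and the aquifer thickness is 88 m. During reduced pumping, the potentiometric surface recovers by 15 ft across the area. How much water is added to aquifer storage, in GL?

ΔV ≈ 0.133 GL

S = Ss × b = 3 × 10^-6 m⁻¹ × 88 m = 2.64 × 10^-4
A = 11000 ha = 1.1 × 10^8 m²
Δh = 15 ft = 4.572 m
ΔV = S × A × Δh = 2.64 × 10^-4 × 1.1 × 10^8 m² × 4.572 m = 1.328 × 10^5 m³
ΔV = 1.328 × 10^5 m³ = 0.1328 GL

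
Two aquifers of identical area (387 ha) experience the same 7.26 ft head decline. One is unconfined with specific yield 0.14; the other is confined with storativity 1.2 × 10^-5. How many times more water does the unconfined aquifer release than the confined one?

ΔV_u / ΔV_c ≈ 11700

A = 387 ha = 3.87 × 10^6 m²
Δh = 7.26 ft = 2.213 m
Unconfined: ΔV_u = Sy × A × Δh = 0.14 × 3.87 × 10^6 × 2.213 = 1.199 × 10^6 m³
Confined: ΔV_c = S × A × Δh = 1.2 × 10^-5 × 3.87 × 10^6 × 2.213 = 102.8 m³
Ratio = ΔV_u / ΔV_c = Sy / S = 0.14 / 1.2 × 10^-5 = 11670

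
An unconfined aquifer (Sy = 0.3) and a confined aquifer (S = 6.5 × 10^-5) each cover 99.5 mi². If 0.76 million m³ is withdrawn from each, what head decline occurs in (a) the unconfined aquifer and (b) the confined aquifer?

A = 99.5 mi² = 2.577 × 10^8 m²
ΔV = 0.76 million m³ = 7.6 × 10^5 m³
Unconfined: Δh_u = ΔV/(Sy·A) = 7.6 × 10^5/(0.3 × 2.577 × 10^8) = 0.00983 m
Confined: Δh_c = ΔV/(S·A) = 7.6 × 10^5/(6.5 × 10^-5 × 2.577 × 10^8) = 45.37 m

Δh_u ≈ 0.00983 m; Δh_c ≈ 45.4 m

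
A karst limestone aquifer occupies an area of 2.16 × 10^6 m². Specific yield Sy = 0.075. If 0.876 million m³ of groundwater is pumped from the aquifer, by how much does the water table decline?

Δh ≈ 5.41 m

ΔV = 0.876 million m³ = 8.76 × 10^5 m³
Δh = ΔV / (Sy × A) = 8.76 × 10^5 m³ / (0.075 × 2.16 × 10^6 m²) = 5.407 m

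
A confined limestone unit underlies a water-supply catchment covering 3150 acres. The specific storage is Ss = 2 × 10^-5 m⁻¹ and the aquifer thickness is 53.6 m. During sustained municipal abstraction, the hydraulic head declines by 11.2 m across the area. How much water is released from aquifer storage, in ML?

ΔV ≈ 153 ML

S = Ss × b = 2 × 10^-5 m⁻¹ × 53.6 m = 1.072 × 10^-3
A = 3150 acres = 1.275 × 10^7 m²
ΔV = S × A × Δh = 0.001072 × 1.275 × 10^7 m² × 11.2 m = 1.531 × 10^5 m³
ΔV = 1.531 × 10^5 m³ = 153.1 ML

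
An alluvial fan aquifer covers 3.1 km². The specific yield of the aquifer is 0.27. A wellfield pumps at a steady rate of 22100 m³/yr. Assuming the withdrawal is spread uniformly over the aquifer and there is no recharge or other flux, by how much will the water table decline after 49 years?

Δh ≈ 1.29 m

A = 3.1 km² = 3.1 × 10^6 m²
Q = 22100 m³/yr = 60.55 m³/d
t = 49 years = 17880 d
ΔV = Q × t = 60.55 m³/d × 17880 d = 1.083 × 10^6 m³
Δh = ΔV / (Sy × A) = 1.083 × 10^6 / (0.27 × 3.1 × 10^6) = 1.294 m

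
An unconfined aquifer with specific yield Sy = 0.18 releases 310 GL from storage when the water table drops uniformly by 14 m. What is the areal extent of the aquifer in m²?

A ≈ 1.23 × 10^8 m²

ΔV = 310 GL = 3.1 × 10^8 m³
A = ΔV / (Sy × Δh) = 3.1 × 10^8 / (0.18 × 14) = 1.23 × 10^8 m²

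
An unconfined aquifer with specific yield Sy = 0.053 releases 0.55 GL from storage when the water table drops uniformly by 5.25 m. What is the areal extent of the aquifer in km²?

ΔV = 0.55 GL = 5.5 × 10^5 m³
A = ΔV / (Sy × Δh) = 5.5 × 10^5 / (0.053 × 5.25) = 1.977 × 10^6 m²
A = 1.977 × 10^6 m² = 1.977 km²

A ≈ 1.98 km²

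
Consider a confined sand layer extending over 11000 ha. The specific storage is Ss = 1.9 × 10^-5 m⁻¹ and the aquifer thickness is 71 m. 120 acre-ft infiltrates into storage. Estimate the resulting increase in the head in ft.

Δh ≈ 3.27 ft

S = Ss × b = 1.9 × 10^-5 m⁻¹ × 71 m = 1.349 × 10^-3
A = 11000 ha = 1.1 × 10^8 m²
ΔV = 120 acre-ft = 1.48 × 10^5 m³
Δh = ΔV / (S × A) = 1.48 × 10^5 m³ / (0.001349 × 1.1 × 10^8 m²) = 0.9975 m
Δh = 0.9975 m = 3.273 ft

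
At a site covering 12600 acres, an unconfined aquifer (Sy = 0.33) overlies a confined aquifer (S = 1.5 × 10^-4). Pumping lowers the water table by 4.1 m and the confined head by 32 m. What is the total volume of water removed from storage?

A = 12600 acres = 5.099 × 10^7 m²
Unconfined: ΔV_u = Sy × A × Δh_u = 0.33 × 5.099 × 10^7 × 4.1 = 6.899 × 10^7 m³
Confined: ΔV_c = S × A × Δh_c = 1.5 × 10^-4 × 5.099 × 10^7 × 32 = 2.448 × 10^5 m³
Total ΔV = 6.899 × 10^7 + 2.448 × 10^5 = 6.923 × 10^7 m³

ΔV ≈ 6.92 × 10^7 m³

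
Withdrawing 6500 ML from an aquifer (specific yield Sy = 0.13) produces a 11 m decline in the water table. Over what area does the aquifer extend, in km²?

A ≈ 4.55 km²

ΔV = 6500 ML = 6.5 × 10^6 m³
A = ΔV / (Sy × Δh) = 6.5 × 10^6 / (0.13 × 11) = 4.545 × 10^6 m²
A = 4.545 × 10^6 m² = 4.545 km²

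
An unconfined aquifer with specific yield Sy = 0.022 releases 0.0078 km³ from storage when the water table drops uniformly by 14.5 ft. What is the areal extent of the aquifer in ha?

A ≈ 8020 ha

Δh = 14.5 ft = 4.42 m
ΔV = 0.0078 km³ = 7.8 × 10^6 m³
A = ΔV / (Sy × Δh) = 7.8 × 10^6 / (0.022 × 4.42) = 8.022 × 10^7 m²
A = 8.022 × 10^7 m² = 8022 ha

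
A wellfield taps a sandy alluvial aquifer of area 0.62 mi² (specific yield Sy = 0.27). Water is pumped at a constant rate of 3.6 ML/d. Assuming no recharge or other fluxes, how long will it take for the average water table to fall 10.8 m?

t ≈ 1300 days

A = 0.62 mi² = 1.606 × 10^6 m²
ΔV = Sy × A × Δh = 0.27 × 1.606 × 10^6 × 10.8 = 4.682 × 10^6 m³
Q = 3.6 ML/d = 3600 m³/d
t = ΔV / Q = 4.682 × 10^6 m³ / 3600 m³/d = 1301 d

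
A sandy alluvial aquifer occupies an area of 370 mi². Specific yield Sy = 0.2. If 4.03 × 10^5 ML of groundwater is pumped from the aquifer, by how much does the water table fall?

Δh ≈ 2.1 m

A = 370 mi² = 9.583 × 10^8 m²
ΔV = 4.03 × 10^5 ML = 4.03 × 10^8 m³
Δh = ΔV / (Sy × A) = 4.03 × 10^8 m³ / (0.2 × 9.583 × 10^8 m²) = 2.103 m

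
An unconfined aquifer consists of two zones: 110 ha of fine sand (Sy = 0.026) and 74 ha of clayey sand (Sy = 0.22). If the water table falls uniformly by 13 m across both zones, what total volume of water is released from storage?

ΔV ≈ 2.49 × 10^6 m³

A₁ = 110 ha = 1.1 × 10^6 m²; A₂ = 74 ha = 7.4 × 10^5 m²
ΔV₁ = 0.026 × 1.1 × 10^6 × 13 = 3.718 × 10^5 m³
ΔV₂ = 0.22 × 7.4 × 10^5 × 13 = 2.116 × 10^6 m³
ΔV = ΔV₁ + ΔV₂ = 2.488 × 10^6 m³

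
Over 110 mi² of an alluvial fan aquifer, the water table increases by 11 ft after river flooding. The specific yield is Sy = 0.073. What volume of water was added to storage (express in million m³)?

ΔV ≈ 69.7 million m³

A = 110 mi² = 2.849 × 10^8 m²
Δh = 11 ft = 3.353 m
ΔV = Sy × A × Δh = 0.073 × 2.849 × 10^8 m² × 3.353 m = 6.973 × 10^7 m³
ΔV = 6.973 × 10^7 m³ = 69.73 million m³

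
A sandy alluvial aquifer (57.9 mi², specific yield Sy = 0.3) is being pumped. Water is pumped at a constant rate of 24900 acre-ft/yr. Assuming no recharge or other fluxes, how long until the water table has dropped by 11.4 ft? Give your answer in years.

t ≈ 5.09 years

A = 57.9 mi² = 1.5 × 10^8 m²
Δh = 11.4 ft = 3.475 m
ΔV = Sy × A × Δh = 0.3 × 1.5 × 10^8 × 3.475 = 1.563 × 10^8 m³
Q = 24900 acre-ft/yr = 84150 m³/d
t = ΔV / Q = 1.563 × 10^8 m³ / 84150 m³/d = 1858 d
t = 1858 d ≈ 5.09 years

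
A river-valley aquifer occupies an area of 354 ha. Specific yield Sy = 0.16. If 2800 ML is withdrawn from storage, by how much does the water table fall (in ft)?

A = 354 ha = 3.54 × 10^6 m²
ΔV = 2800 ML = 2.8 × 10^6 m³
Δh = ΔV / (Sy × A) = 2.8 × 10^6 m³ / (0.16 × 3.54 × 10^6 m²) = 4.944 m
Δh = 4.944 m = 16.22 ft

Δh ≈ 16.2 ft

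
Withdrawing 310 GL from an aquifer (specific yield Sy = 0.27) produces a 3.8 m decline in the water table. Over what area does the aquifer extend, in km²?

A ≈ 302 km²

ΔV = 310 GL = 3.1 × 10^8 m³
A = ΔV / (Sy × Δh) = 3.1 × 10^8 / (0.27 × 3.8) = 3.021 × 10^8 m²
A = 3.021 × 10^8 m² = 302.1 km²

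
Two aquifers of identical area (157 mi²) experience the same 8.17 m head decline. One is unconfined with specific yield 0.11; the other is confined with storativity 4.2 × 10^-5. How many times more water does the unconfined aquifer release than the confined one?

ΔV_u / ΔV_c ≈ 2620

A = 157 mi² = 4.066 × 10^8 m²
Unconfined: ΔV_u = Sy × A × Δh = 0.11 × 4.066 × 10^8 × 8.17 = 3.654 × 10^8 m³
Confined: ΔV_c = S × A × Δh = 4.2 × 10^-5 × 4.066 × 10^8 × 8.17 = 1.395 × 10^5 m³
Ratio = ΔV_u / ΔV_c = Sy / S = 0.11 / 4.2 × 10^-5 = 2619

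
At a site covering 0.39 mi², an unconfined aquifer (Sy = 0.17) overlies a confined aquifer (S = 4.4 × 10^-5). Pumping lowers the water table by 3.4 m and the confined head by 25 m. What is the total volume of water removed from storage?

A = 0.39 mi² = 1.01 × 10^6 m²
Unconfined: ΔV_u = Sy × A × Δh_u = 0.17 × 1.01 × 10^6 × 3.4 = 5.838 × 10^5 m³
Confined: ΔV_c = S × A × Δh_c = 4.4 × 10^-5 × 1.01 × 10^6 × 25 = 1111 m³
Total ΔV = 5.838 × 10^5 + 1111 = 5.849 × 10^5 m³

ΔV ≈ 5.85 × 10^5 m³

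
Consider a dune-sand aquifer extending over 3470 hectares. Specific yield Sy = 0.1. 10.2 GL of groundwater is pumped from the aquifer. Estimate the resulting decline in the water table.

A = 3470 hectares = 3.47 × 10^7 m²
ΔV = 10.2 GL = 1.02 × 10^7 m³
Δh = ΔV / (Sy × A) = 1.02 × 10^7 m³ / (0.1 × 3.47 × 10^7 m²) = 2.939 m

Δh ≈ 2.94 m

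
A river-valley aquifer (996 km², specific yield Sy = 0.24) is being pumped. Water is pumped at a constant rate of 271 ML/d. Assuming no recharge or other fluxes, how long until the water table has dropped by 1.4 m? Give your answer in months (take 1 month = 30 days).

t ≈ 41.2 months

A = 996 km² = 9.96 × 10^8 m²
ΔV = Sy × A × Δh = 0.24 × 9.96 × 10^8 × 1.4 = 3.347 × 10^8 m³
Q = 271 ML/d = 2.71 × 10^5 m³/d
t = ΔV / Q = 3.347 × 10^8 m³ / 2.71 × 10^5 m³/d = 1235 d
t = 1235 d ≈ 41.16 months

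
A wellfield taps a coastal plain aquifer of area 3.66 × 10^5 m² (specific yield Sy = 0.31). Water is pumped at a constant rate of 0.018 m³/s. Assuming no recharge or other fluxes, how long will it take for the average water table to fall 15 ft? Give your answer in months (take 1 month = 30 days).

t ≈ 11.1 months

Δh = 15 ft = 4.572 m
ΔV = Sy × A × Δh = 0.31 × 3.66 × 10^5 × 4.572 = 5.187 × 10^5 m³
Q = 0.018 m³/s = 1555 m³/d
t = ΔV / Q = 5.187 × 10^5 m³ / 1555 m³/d = 333.6 d
t = 333.6 d ≈ 11.12 months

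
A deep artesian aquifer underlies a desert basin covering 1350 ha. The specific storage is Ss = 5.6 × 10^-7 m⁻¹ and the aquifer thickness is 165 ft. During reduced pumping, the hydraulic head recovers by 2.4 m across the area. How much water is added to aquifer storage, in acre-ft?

ΔV ≈ 0.74 acre-ft

b = 165 ft = 50.29 m
S = Ss × b = 5.6 × 10^-7 m⁻¹ × 50.29 m = 2.816 × 10^-5
A = 1350 ha = 1.35 × 10^7 m²
ΔV = S × A × Δh = 2.816 × 10^-5 × 1.35 × 10^7 m² × 2.4 m = 912.5 m³
ΔV = 912.5 m³ = 0.7398 acre-ft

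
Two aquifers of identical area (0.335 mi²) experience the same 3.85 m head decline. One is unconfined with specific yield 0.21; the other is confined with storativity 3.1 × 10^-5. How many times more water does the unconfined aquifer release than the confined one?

ΔV_u / ΔV_c ≈ 6770

A = 0.335 mi² = 8.676 × 10^5 m²
Unconfined: ΔV_u = Sy × A × Δh = 0.21 × 8.676 × 10^5 × 3.85 = 7.015 × 10^5 m³
Confined: ΔV_c = S × A × Δh = 3.1 × 10^-5 × 8.676 × 10^5 × 3.85 = 103.6 m³
Ratio = ΔV_u / ΔV_c = Sy / S = 0.21 / 3.1 × 10^-5 = 6774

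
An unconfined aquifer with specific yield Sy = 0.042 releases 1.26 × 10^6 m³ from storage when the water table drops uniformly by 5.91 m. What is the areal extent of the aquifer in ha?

A ≈ 508 ha

A = ΔV / (Sy × Δh) = 1.26 × 10^6 / (0.042 × 5.91) = 5.076 × 10^6 m²
A = 5.076 × 10^6 m² = 507.6 ha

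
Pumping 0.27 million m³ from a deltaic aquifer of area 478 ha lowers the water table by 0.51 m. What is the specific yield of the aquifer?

Sy ≈ 0.11

A = 478 ha = 4.78 × 10^6 m²
ΔV = 0.27 million m³ = 2.7 × 10^5 m³
Sy = ΔV / (A × Δh) = 2.7 × 10^5 m³ / (4.78 × 10^6 m² × 0.51 m) = 0.1108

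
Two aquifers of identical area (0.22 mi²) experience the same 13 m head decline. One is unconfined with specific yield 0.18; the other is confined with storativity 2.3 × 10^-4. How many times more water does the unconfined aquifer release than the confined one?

ΔV_u / ΔV_c ≈ 783

A = 0.22 mi² = 5.698 × 10^5 m²
Unconfined: ΔV_u = Sy × A × Δh = 0.18 × 5.698 × 10^5 × 13 = 1.333 × 10^6 m³
Confined: ΔV_c = S × A × Δh = 2.3 × 10^-4 × 5.698 × 10^5 × 13 = 1704 m³
Ratio = ΔV_u / ΔV_c = Sy / S = 0.18 / 2.3 × 10^-4 = 782.6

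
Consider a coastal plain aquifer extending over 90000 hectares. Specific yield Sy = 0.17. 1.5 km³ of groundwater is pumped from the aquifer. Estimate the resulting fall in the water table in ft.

A = 90000 hectares = 9 × 10^8 m²
ΔV = 1.5 km³ = 1.5 × 10^9 m³
Δh = ΔV / (Sy × A) = 1.5 × 10^9 m³ / (0.17 × 9 × 10^8 m²) = 9.804 m
Δh = 9.804 m = 32.17 ft

Δh ≈ 32.2 ft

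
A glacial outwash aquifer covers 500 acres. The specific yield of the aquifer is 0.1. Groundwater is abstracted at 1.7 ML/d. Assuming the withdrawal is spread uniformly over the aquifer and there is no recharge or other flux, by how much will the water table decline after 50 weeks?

Δh ≈ 2.94 m

A = 500 acres = 2.023 × 10^6 m²
Q = 1.7 ML/d = 1700 m³/d
t = 50 weeks = 350 d
ΔV = Q × t = 1700 m³/d × 350 d = 5.95 × 10^5 m³
Δh = ΔV / (Sy × A) = 5.95 × 10^5 / (0.1 × 2.023 × 10^6) = 2.941 m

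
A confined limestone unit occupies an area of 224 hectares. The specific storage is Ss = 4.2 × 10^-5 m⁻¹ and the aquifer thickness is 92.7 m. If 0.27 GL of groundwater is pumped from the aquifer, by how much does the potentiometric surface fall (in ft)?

S = Ss × b = 4.2 × 10^-5 m⁻¹ × 92.7 m = 3.893 × 10^-3
A = 224 hectares = 2.24 × 10^6 m²
ΔV = 0.27 GL = 2.7 × 10^5 m³
Δh = ΔV / (S × A) = 2.7 × 10^5 m³ / (0.003893 × 2.24 × 10^6 m²) = 30.96 m
Δh = 30.96 m = 101.6 ft

Δh ≈ 102 ft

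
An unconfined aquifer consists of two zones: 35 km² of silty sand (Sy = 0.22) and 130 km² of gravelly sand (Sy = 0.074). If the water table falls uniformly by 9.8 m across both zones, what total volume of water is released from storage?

A₁ = 35 km² = 3.5 × 10^7 m²; A₂ = 130 km² = 1.3 × 10^8 m²
ΔV₁ = 0.22 × 3.5 × 10^7 × 9.8 = 7.546 × 10^7 m³
ΔV₂ = 0.074 × 1.3 × 10^8 × 9.8 = 9.428 × 10^7 m³
ΔV = ΔV₁ + ΔV₂ = 1.697 × 10^8 m³

ΔV ≈ 1.7 × 10^8 m³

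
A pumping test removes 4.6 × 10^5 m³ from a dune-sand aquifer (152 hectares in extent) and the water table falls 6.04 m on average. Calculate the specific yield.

A = 152 hectares = 1.52 × 10^6 m²
Sy = ΔV / (A × Δh) = 4.6 × 10^5 m³ / (1.52 × 10^6 m² × 6.04 m) = 0.0501

Sy ≈ 0.05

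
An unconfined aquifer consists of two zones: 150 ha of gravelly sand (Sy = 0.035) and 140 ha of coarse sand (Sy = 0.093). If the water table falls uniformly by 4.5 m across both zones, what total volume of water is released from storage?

A₁ = 150 ha = 1.5 × 10^6 m²; A₂ = 140 ha = 1.4 × 10^6 m²
ΔV₁ = 0.035 × 1.5 × 10^6 × 4.5 = 2.363 × 10^5 m³
ΔV₂ = 0.093 × 1.4 × 10^6 × 4.5 = 5.859 × 10^5 m³
ΔV = ΔV₁ + ΔV₂ = 8.222 × 10^5 m³

ΔV ≈ 8.22 × 10^5 m³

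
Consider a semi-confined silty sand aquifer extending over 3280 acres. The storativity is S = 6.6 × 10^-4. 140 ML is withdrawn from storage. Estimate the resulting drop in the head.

Δh ≈ 16 m

A = 3280 acres = 1.327 × 10^7 m²
ΔV = 140 ML = 1.4 × 10^5 m³
Δh = ΔV / (S × A) = 1.4 × 10^5 m³ / (6.6 × 10^-4 × 1.327 × 10^7 m²) = 15.98 m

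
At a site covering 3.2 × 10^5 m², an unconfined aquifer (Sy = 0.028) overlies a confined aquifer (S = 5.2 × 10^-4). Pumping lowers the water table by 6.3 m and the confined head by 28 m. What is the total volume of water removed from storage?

Unconfined: ΔV_u = Sy × A × Δh_u = 0.028 × 3.2 × 10^5 × 6.3 = 56450 m³
Confined: ΔV_c = S × A × Δh_c = 5.2 × 10^-4 × 3.2 × 10^5 × 28 = 4659 m³
Total ΔV = 56450 + 4659 = 61110 m³

ΔV ≈ 61100 m³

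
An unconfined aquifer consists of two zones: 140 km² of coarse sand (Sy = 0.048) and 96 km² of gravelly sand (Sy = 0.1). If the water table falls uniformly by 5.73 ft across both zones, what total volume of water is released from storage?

ΔV ≈ 2.85 × 10^7 m³

A₁ = 140 km² = 1.4 × 10^8 m²; A₂ = 96 km² = 9.6 × 10^7 m²
Δh = 5.73 ft = 1.747 m
ΔV₁ = 0.048 × 1.4 × 10^8 × 1.747 = 1.174 × 10^7 m³
ΔV₂ = 0.1 × 9.6 × 10^7 × 1.747 = 1.677 × 10^7 m³
ΔV = ΔV₁ + ΔV₂ = 2.85 × 10^7 m³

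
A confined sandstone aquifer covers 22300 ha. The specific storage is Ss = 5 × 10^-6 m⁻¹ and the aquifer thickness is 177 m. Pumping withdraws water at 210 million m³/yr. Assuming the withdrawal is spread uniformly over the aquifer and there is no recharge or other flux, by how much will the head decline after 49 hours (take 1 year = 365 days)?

Δh ≈ 5.95 m

S = Ss × b = 5 × 10^-6 m⁻¹ × 177 m = 8.85 × 10^-4
A = 22300 ha = 2.23 × 10^8 m²
Q = 210 million m³/yr = 5.753 × 10^5 m³/d
t = 49 hours = 2.042 d
ΔV = Q × t = 5.753 × 10^5 m³/d × 2.042 d = 1.175 × 10^6 m³
Δh = ΔV / (S × A) = 1.175 × 10^6 / (8.85 × 10^-4 × 2.23 × 10^8) = 5.952 m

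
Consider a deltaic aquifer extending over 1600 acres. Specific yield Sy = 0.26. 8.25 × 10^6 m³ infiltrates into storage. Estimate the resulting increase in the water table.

Δh ≈ 4.9 m

A = 1600 acres = 6.475 × 10^6 m²
Δh = ΔV / (Sy × A) = 8.25 × 10^6 m³ / (0.26 × 6.475 × 10^6 m²) = 4.901 m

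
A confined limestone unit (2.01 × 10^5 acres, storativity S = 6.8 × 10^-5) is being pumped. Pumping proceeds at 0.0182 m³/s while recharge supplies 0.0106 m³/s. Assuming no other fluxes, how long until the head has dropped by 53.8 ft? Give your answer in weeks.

t ≈ 197 weeks

A = 2.01 × 10^5 acres = 8.134 × 10^8 m²
Δh = 53.8 ft = 16.4 m
ΔV = S × A × Δh = 6.8 × 10^-5 × 8.134 × 10^8 × 16.4 = 9.07 × 10^5 m³
Net withdrawal = 0.0182 − 0.0106 = 0.0076 m³/s = 656.6 m³/d
t = ΔV / Q = 9.07 × 10^5 m³ / 656.6 m³/d = 1381 d
t = 1381 d ≈ 197.3 weeks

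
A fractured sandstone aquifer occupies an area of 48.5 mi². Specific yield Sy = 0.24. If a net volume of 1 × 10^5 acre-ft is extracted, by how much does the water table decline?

A = 48.5 mi² = 1.256 × 10^8 m²
ΔV = 1 × 10^5 acre-ft = 1.233 × 10^8 m³
Δh = ΔV / (Sy × A) = 1.233 × 10^8 m³ / (0.24 × 1.256 × 10^8 m²) = 4.091 m

Δh ≈ 4.09 m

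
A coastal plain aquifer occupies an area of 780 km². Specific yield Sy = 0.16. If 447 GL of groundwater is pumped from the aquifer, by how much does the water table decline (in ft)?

A = 780 km² = 7.8 × 10^8 m²
ΔV = 447 GL = 4.47 × 10^8 m³
Δh = ΔV / (Sy × A) = 4.47 × 10^8 m³ / (0.16 × 7.8 × 10^8 m²) = 3.582 m
Δh = 3.582 m = 11.75 ft

Δh ≈ 11.8 ft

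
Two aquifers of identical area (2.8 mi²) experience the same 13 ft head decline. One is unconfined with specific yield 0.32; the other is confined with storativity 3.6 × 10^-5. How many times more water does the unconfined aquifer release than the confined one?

A = 2.8 mi² = 7.252 × 10^6 m²
Δh = 13 ft = 3.962 m
Unconfined: ΔV_u = Sy × A × Δh = 0.32 × 7.252 × 10^6 × 3.962 = 9.195 × 10^6 m³
Confined: ΔV_c = S × A × Δh = 3.6 × 10^-5 × 7.252 × 10^6 × 3.962 = 1034 m³
Ratio = ΔV_u / ΔV_c = Sy / S = 0.32 / 3.6 × 10^-5 = 8889

ΔV_u / ΔV_c ≈ 8890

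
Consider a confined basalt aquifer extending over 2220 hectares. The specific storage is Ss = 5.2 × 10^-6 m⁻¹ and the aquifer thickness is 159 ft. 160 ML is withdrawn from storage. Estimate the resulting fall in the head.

b = 159 ft = 48.46 m
S = Ss × b = 5.2 × 10^-6 m⁻¹ × 48.46 m = 2.52 × 10^-4
A = 2220 hectares = 2.22 × 10^7 m²
ΔV = 160 ML = 1.6 × 10^5 m³
Δh = ΔV / (S × A) = 1.6 × 10^5 m³ / (2.52 × 10^-4 × 2.22 × 10^7 m²) = 28.6 m

Δh ≈ 28.6 m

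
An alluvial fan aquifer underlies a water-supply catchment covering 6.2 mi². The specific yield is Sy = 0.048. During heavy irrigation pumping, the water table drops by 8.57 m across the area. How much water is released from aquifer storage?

A = 6.2 mi² = 1.606 × 10^7 m²
ΔV = Sy × A × Δh = 0.048 × 1.606 × 10^7 m² × 8.57 m = 6.606 × 10^6 m³

ΔV ≈ 6.61 × 10^6 m³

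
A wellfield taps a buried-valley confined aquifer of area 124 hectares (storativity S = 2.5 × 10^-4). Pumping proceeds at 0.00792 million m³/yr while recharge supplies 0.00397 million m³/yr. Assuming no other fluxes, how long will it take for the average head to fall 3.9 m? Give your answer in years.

t ≈ 0.306 years

A = 124 hectares = 1.24 × 10^6 m²
ΔV = S × A × Δh = 2.5 × 10^-4 × 1.24 × 10^6 × 3.9 = 1209 m³
Net withdrawal = 0.00792 − 0.00397 = 0.00395 million m³/yr = 10.82 m³/d
t = ΔV / Q = 1209 m³ / 10.82 m³/d = 111.7 d
t = 111.7 d ≈ 0.3061 years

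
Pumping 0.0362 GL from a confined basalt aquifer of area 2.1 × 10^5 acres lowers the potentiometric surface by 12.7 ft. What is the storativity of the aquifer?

A = 2.1 × 10^5 acres = 8.498 × 10^8 m²
Δh = 12.7 ft = 3.871 m
ΔV = 0.0362 GL = 36200 m³
S = ΔV / (A × Δh) = 36200 m³ / (8.498 × 10^8 m² × 3.871 m) = 1.1 × 10^-5

S ≈ 1.1 × 10^-5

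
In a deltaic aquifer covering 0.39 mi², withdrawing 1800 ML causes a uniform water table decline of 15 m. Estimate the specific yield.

Sy ≈ 0.12

A = 0.39 mi² = 1.01 × 10^6 m²
ΔV = 1800 ML = 1.8 × 10^6 m³
Sy = ΔV / (A × Δh) = 1.8 × 10^6 m³ / (1.01 × 10^6 m² × 15 m) = 0.1188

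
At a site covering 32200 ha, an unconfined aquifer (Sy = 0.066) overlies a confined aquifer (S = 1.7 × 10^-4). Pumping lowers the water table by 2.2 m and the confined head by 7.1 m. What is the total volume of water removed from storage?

ΔV ≈ 4.71 × 10^7 m³

A = 32200 ha = 3.22 × 10^8 m²
Unconfined: ΔV_u = Sy × A × Δh_u = 0.066 × 3.22 × 10^8 × 2.2 = 4.675 × 10^7 m³
Confined: ΔV_c = S × A × Δh_c = 1.7 × 10^-4 × 3.22 × 10^8 × 7.1 = 3.887 × 10^5 m³
Total ΔV = 4.675 × 10^7 + 3.887 × 10^5 = 4.714 × 10^7 m³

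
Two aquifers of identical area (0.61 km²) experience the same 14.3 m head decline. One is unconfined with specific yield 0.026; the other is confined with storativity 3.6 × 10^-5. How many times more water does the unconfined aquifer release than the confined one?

ΔV_u / ΔV_c ≈ 722

A = 0.61 km² = 6.1 × 10^5 m²
Unconfined: ΔV_u = Sy × A × Δh = 0.026 × 6.1 × 10^5 × 14.3 = 2.268 × 10^5 m³
Confined: ΔV_c = S × A × Δh = 3.6 × 10^-5 × 6.1 × 10^5 × 14.3 = 314 m³
Ratio = ΔV_u / ΔV_c = Sy / S = 0.026 / 3.6 × 10^-5 = 722.2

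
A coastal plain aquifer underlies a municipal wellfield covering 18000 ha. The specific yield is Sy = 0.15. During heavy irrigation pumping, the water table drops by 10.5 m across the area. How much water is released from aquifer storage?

ΔV ≈ 2.83 × 10^8 m³

A = 18000 ha = 1.8 × 10^8 m²
ΔV = Sy × A × Δh = 0.15 × 1.8 × 10^8 m² × 10.5 m = 2.835 × 10^8 m³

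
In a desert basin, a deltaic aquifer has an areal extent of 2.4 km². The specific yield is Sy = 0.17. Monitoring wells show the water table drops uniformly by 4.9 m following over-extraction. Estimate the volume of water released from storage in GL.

A = 2.4 km² = 2.4 × 10^6 m²
ΔV = Sy × A × Δh = 0.17 × 2.4 × 10^6 m² × 4.9 m = 1.999 × 10^6 m³
ΔV = 1.999 × 10^6 m³ = 1.999 GL

ΔV ≈ 2 GL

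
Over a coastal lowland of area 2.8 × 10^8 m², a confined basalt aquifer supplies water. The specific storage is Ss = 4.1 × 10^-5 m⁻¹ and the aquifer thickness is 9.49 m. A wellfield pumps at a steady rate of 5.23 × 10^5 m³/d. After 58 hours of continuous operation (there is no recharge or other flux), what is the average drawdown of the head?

Δh ≈ 11.6 m

S = Ss × b = 4.1 × 10^-5 m⁻¹ × 9.49 m = 3.891 × 10^-4
t = 58 hours = 2.417 d
ΔV = Q × t = 5.23 × 10^5 m³/d × 2.417 d = 1.264 × 10^6 m³
Δh = ΔV / (S × A) = 1.264 × 10^6 / (3.891 × 10^-4 × 2.8 × 10^8) = 11.6 m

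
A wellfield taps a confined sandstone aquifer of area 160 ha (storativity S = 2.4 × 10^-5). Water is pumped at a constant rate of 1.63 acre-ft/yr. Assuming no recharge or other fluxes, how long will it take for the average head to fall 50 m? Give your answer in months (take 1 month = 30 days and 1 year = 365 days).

A = 160 ha = 1.6 × 10^6 m²
ΔV = S × A × Δh = 2.4 × 10^-5 × 1.6 × 10^6 × 50 = 1920 m³
Q = 1.63 acre-ft/yr = 5.508 m³/d
t = ΔV / Q = 1920 m³ / 5.508 m³/d = 348.6 d
t = 348.6 d ≈ 11.62 months

t ≈ 11.6 months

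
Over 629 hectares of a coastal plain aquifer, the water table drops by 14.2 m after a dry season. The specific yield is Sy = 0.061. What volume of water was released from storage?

ΔV ≈ 5.45 × 10^6 m³

A = 629 hectares = 6.29 × 10^6 m²
ΔV = Sy × A × Δh = 0.061 × 6.29 × 10^6 m² × 14.2 m = 5.448 × 10^6 m³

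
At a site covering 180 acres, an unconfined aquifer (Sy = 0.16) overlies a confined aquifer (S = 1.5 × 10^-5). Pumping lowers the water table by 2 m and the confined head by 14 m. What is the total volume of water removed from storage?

ΔV ≈ 2.33 × 10^5 m³

A = 180 acres = 7.284 × 10^5 m²
Unconfined: ΔV_u = Sy × A × Δh_u = 0.16 × 7.284 × 10^5 × 2 = 2.331 × 10^5 m³
Confined: ΔV_c = S × A × Δh_c = 1.5 × 10^-5 × 7.284 × 10^5 × 14 = 153 m³
Total ΔV = 2.331 × 10^5 + 153 = 2.333 × 10^5 m³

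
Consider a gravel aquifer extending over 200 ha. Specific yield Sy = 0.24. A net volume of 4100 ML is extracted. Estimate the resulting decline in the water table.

Δh ≈ 8.54 m

A = 200 ha = 2 × 10^6 m²
ΔV = 4100 ML = 4.1 × 10^6 m³
Δh = ΔV / (Sy × A) = 4.1 × 10^6 m³ / (0.24 × 2 × 10^6 m²) = 8.542 m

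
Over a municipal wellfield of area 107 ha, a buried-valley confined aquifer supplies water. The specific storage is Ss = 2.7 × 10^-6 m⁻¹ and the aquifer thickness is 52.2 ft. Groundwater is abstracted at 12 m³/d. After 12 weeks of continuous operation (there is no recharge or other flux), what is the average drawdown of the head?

b = 52.2 ft = 15.91 m
S = Ss × b = 2.7 × 10^-6 m⁻¹ × 15.91 m = 4.296 × 10^-5
A = 107 ha = 1.07 × 10^6 m²
t = 12 weeks = 84 d
ΔV = Q × t = 12 m³/d × 84 d = 1008 m³
Δh = ΔV / (S × A) = 1008 / (4.296 × 10^-5 × 1.07 × 10^6) = 21.93 m

Δh ≈ 21.9 m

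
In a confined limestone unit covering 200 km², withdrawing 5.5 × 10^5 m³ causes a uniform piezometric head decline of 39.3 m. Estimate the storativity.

A = 200 km² = 2 × 10^8 m²
S = ΔV / (A × Δh) = 5.5 × 10^5 m³ / (2 × 10^8 m² × 39.3 m) = 6.997 × 10^-5

S ≈ 7 × 10^-5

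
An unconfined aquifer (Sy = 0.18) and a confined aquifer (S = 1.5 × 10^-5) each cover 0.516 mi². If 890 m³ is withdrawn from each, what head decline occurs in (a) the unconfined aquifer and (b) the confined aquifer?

A = 0.516 mi² = 1.336 × 10^6 m²
Unconfined: Δh_u = ΔV/(Sy·A) = 890/(0.18 × 1.336 × 10^6) = 0.0037 m
Confined: Δh_c = ΔV/(S·A) = 890/(1.5 × 10^-5 × 1.336 × 10^6) = 44.4 m

Δh_u ≈ 0.0037 m; Δh_c ≈ 44.4 m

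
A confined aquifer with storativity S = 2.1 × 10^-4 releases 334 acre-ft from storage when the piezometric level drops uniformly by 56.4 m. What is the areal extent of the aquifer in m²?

ΔV = 334 acre-ft = 4.12 × 10^5 m³
A = ΔV / (S × Δh) = 4.12 × 10^5 / (2.1 × 10^-4 × 56.4) = 3.478 × 10^7 m²

A ≈ 3.48 × 10^7 m²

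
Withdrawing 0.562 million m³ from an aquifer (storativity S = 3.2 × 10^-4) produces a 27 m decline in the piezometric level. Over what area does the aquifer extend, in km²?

ΔV = 0.562 million m³ = 5.62 × 10^5 m³
A = ΔV / (S × Δh) = 5.62 × 10^5 / (3.2 × 10^-4 × 27) = 6.505 × 10^7 m²
A = 6.505 × 10^7 m² = 65.05 km²

A ≈ 65 km²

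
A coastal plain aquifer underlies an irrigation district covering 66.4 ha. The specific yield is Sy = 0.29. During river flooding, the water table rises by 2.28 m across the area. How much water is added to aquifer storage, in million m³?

A = 66.4 ha = 6.64 × 10^5 m²
ΔV = Sy × A × Δh = 0.29 × 6.64 × 10^5 m² × 2.28 m = 4.39 × 10^5 m³
ΔV = 4.39 × 10^5 m³ = 0.439 million m³

ΔV ≈ 0.439 million m³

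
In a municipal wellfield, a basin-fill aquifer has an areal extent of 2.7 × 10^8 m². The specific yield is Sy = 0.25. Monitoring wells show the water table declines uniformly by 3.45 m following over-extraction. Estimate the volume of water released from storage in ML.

ΔV = Sy × A × Δh = 0.25 × 2.7 × 10^8 m² × 3.45 m = 2.329 × 10^8 m³
ΔV = 2.329 × 10^8 m³ = 2.329 × 10^5 ML

ΔV ≈ 2.33 × 10^5 ML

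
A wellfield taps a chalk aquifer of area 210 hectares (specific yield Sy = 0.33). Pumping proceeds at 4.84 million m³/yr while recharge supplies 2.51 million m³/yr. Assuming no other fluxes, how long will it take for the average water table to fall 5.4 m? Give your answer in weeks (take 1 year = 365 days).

t ≈ 83.7 weeks

A = 210 hectares = 2.1 × 10^6 m²
ΔV = Sy × A × Δh = 0.33 × 2.1 × 10^6 × 5.4 = 3.742 × 10^6 m³
Net withdrawal = 4.84 − 2.51 = 2.33 million m³/yr = 6384 m³/d
t = ΔV / Q = 3.742 × 10^6 m³ / 6384 m³/d = 586.2 d
t = 586.2 d ≈ 83.75 weeks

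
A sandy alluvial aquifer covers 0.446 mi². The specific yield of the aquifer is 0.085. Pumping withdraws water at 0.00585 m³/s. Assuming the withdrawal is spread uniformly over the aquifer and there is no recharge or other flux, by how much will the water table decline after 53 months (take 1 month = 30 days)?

A = 0.446 mi² = 1.155 × 10^6 m²
Q = 0.00585 m³/s = 505.4 m³/d
t = 53 months = 1590 d
ΔV = Q × t = 505.4 m³/d × 1590 d = 8.036 × 10^5 m³
Δh = ΔV / (Sy × A) = 8.036 × 10^5 / (0.085 × 1.155 × 10^6) = 8.185 m

Δh ≈ 8.18 m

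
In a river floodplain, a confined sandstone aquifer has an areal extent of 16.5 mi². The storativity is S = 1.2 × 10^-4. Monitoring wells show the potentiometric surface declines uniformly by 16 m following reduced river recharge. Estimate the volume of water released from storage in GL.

ΔV ≈ 0.0821 GL

A = 16.5 mi² = 4.273 × 10^7 m²
ΔV = S × A × Δh = 1.2 × 10^-4 × 4.273 × 10^7 m² × 16 m = 82050 m³
ΔV = 82050 m³ = 0.08205 GL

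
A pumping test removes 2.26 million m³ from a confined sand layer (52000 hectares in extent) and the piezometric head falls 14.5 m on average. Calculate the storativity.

S ≈ 3 × 10^-4

A = 52000 hectares = 5.2 × 10^8 m²
ΔV = 2.26 million m³ = 2.26 × 10^6 m³
S = ΔV / (A × Δh) = 2.26 × 10^6 m³ / (5.2 × 10^8 m² × 14.5 m) = 2.997 × 10^-4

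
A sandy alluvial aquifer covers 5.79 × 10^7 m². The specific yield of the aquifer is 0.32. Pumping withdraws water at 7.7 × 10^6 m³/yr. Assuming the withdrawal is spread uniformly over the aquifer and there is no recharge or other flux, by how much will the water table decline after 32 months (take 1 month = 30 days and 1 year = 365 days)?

Q = 7.7 × 10^6 m³/yr = 21100 m³/d
t = 32 months = 960 d
ΔV = Q × t = 21100 m³/d × 960 d = 2.025 × 10^7 m³
Δh = ΔV / (Sy × A) = 2.025 × 10^7 / (0.32 × 5.79 × 10^7) = 1.093 m

Δh ≈ 1.09 m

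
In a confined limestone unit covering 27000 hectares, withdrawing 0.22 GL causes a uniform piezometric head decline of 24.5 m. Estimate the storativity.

A = 27000 hectares = 2.7 × 10^8 m²
ΔV = 0.22 GL = 2.2 × 10^5 m³
S = ΔV / (A × Δh) = 2.2 × 10^5 m³ / (2.7 × 10^8 m² × 24.5 m) = 3.326 × 10^-5

S ≈ 3.3 × 10^-5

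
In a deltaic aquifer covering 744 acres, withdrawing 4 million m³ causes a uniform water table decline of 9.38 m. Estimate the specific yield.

Sy ≈ 0.14

A = 744 acres = 3.011 × 10^6 m²
ΔV = 4 million m³ = 4 × 10^6 m³
Sy = ΔV / (A × Δh) = 4 × 10^6 m³ / (3.011 × 10^6 m² × 9.38 m) = 0.1416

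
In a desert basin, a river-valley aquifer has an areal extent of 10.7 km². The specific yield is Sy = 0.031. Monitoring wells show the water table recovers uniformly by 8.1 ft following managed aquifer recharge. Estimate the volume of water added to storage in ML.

A = 10.7 km² = 1.07 × 10^7 m²
Δh = 8.1 ft = 2.469 m
ΔV = Sy × A × Δh = 0.031 × 1.07 × 10^7 m² × 2.469 m = 8.189 × 10^5 m³
ΔV = 8.189 × 10^5 m³ = 818.9 ML

ΔV ≈ 819 ML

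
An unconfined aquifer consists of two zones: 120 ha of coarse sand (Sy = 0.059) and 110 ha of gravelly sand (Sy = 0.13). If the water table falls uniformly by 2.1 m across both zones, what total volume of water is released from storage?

ΔV ≈ 4.49 × 10^5 m³

A₁ = 120 ha = 1.2 × 10^6 m²; A₂ = 110 ha = 1.1 × 10^6 m²
ΔV₁ = 0.059 × 1.2 × 10^6 × 2.1 = 1.487 × 10^5 m³
ΔV₂ = 0.13 × 1.1 × 10^6 × 2.1 = 3.003 × 10^5 m³
ΔV = ΔV₁ + ΔV₂ = 4.49 × 10^5 m³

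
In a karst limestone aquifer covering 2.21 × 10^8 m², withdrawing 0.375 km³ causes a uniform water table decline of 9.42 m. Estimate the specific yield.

Sy ≈ 0.18

ΔV = 0.375 km³ = 3.75 × 10^8 m³
Sy = ΔV / (A × Δh) = 3.75 × 10^8 m³ / (2.21 × 10^8 m² × 9.42 m) = 0.1801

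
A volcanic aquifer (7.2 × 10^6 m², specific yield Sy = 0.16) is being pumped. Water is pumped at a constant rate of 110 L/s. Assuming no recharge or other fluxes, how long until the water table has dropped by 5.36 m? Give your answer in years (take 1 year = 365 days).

ΔV = Sy × A × Δh = 0.16 × 7.2 × 10^6 × 5.36 = 6.175 × 10^6 m³
Q = 110 L/s = 9504 m³/d
t = ΔV / Q = 6.175 × 10^6 m³ / 9504 m³/d = 649.7 d
t = 649.7 d ≈ 1.78 years

t ≈ 1.78 years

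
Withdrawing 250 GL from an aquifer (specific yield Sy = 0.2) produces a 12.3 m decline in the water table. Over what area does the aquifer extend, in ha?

A ≈ 10200 ha

ΔV = 250 GL = 2.5 × 10^8 m³
A = ΔV / (Sy × Δh) = 2.5 × 10^8 / (0.2 × 12.3) = 1.016 × 10^8 m²
A = 1.016 × 10^8 m² = 10160 ha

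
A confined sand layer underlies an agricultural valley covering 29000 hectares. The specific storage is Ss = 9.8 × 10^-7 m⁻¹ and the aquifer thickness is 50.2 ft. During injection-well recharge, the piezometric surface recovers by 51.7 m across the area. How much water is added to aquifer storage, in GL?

ΔV ≈ 0.225 GL

b = 50.2 ft = 15.3 m
S = Ss × b = 9.8 × 10^-7 m⁻¹ × 15.3 m = 1.499 × 10^-5
A = 29000 hectares = 2.9 × 10^8 m²
ΔV = S × A × Δh = 1.499 × 10^-5 × 2.9 × 10^8 m² × 51.7 m = 2.248 × 10^5 m³
ΔV = 2.248 × 10^5 m³ = 0.2248 GL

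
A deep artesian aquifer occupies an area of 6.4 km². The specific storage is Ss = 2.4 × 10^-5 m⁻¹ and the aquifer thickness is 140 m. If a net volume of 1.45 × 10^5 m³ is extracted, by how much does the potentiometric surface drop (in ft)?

Δh ≈ 22.1 ft

S = Ss × b = 2.4 × 10^-5 m⁻¹ × 140 m = 3.36 × 10^-3
A = 6.4 km² = 6.4 × 10^6 m²
Δh = ΔV / (S × A) = 1.45 × 10^5 m³ / (0.00336 × 6.4 × 10^6 m²) = 6.743 m
Δh = 6.743 m = 22.12 ft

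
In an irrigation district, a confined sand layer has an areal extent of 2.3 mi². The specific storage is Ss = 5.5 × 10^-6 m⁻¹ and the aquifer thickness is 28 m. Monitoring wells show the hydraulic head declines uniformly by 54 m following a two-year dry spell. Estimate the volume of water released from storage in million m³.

ΔV ≈ 0.0495 million m³

S = Ss × b = 5.5 × 10^-6 m⁻¹ × 28 m = 1.54 × 10^-4
A = 2.3 mi² = 5.957 × 10^6 m²
ΔV = S × A × Δh = 1.54 × 10^-4 × 5.957 × 10^6 m² × 54 m = 49540 m³
ΔV = 49540 m³ = 0.04954 million m³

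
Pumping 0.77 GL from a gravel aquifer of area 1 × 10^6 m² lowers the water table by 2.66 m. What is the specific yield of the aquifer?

Sy ≈ 0.29

ΔV = 0.77 GL = 7.7 × 10^5 m³
Sy = ΔV / (A × Δh) = 7.7 × 10^5 m³ / (1 × 10^6 m² × 2.66 m) = 0.2895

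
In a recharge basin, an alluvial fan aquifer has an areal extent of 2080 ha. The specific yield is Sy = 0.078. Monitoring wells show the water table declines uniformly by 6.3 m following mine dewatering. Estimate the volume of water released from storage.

A = 2080 ha = 2.08 × 10^7 m²
ΔV = Sy × A × Δh = 0.078 × 2.08 × 10^7 m² × 6.3 m = 1.022 × 10^7 m³

ΔV ≈ 1.02 × 10^7 m³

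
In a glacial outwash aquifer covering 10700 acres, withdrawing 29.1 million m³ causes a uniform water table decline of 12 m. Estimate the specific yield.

A = 10700 acres = 4.33 × 10^7 m²
ΔV = 29.1 million m³ = 2.91 × 10^7 m³
Sy = ΔV / (A × Δh) = 2.91 × 10^7 m³ / (4.33 × 10^7 m² × 12 m) = 0.056

Sy ≈ 0.056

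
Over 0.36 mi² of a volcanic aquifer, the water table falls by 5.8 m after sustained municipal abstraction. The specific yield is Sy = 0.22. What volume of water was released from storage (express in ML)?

A = 0.36 mi² = 9.324 × 10^5 m²
ΔV = Sy × A × Δh = 0.22 × 9.324 × 10^5 m² × 5.8 m = 1.19 × 10^6 m³
ΔV = 1.19 × 10^6 m³ = 1190 ML

ΔV ≈ 1190 ML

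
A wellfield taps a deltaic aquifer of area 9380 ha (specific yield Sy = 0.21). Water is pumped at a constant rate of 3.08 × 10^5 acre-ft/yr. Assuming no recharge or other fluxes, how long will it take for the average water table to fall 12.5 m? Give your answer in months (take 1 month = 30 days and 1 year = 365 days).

t ≈ 7.89 months

A = 9380 ha = 9.38 × 10^7 m²
ΔV = Sy × A × Δh = 0.21 × 9.38 × 10^7 × 12.5 = 2.462 × 10^8 m³
Q = 3.08 × 10^5 acre-ft/yr = 1.041 × 10^6 m³/d
t = ΔV / Q = 2.462 × 10^8 m³ / 1.041 × 10^6 m³/d = 236.6 d
t = 236.6 d ≈ 7.885 months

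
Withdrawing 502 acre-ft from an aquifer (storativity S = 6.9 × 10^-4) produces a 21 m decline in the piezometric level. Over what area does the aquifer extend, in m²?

A ≈ 4.27 × 10^7 m²

ΔV = 502 acre-ft = 6.192 × 10^5 m³
A = ΔV / (S × Δh) = 6.192 × 10^5 / (6.9 × 10^-4 × 21) = 4.273 × 10^7 m²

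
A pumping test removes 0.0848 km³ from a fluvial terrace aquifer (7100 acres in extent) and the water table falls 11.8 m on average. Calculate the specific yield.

Sy ≈ 0.25

A = 7100 acres = 2.873 × 10^7 m²
ΔV = 0.0848 km³ = 8.48 × 10^7 m³
Sy = ΔV / (A × Δh) = 8.48 × 10^7 m³ / (2.873 × 10^7 m² × 11.8 m) = 0.2501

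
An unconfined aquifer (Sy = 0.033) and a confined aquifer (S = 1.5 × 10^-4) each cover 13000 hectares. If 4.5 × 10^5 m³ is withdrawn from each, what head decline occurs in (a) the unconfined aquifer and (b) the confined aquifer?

Δh_u ≈ 0.105 m; Δh_c ≈ 23.1 m

A = 13000 hectares = 1.3 × 10^8 m²
Unconfined: Δh_u = ΔV/(Sy·A) = 4.5 × 10^5/(0.033 × 1.3 × 10^8) = 0.1049 m
Confined: Δh_c = ΔV/(S·A) = 4.5 × 10^5/(1.5 × 10^-4 × 1.3 × 10^8) = 23.08 m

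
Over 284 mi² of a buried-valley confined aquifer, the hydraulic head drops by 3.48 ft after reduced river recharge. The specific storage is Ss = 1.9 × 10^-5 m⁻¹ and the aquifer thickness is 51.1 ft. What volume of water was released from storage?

ΔV ≈ 2.31 × 10^5 m³

b = 51.1 ft = 15.58 m
S = Ss × b = 1.9 × 10^-5 m⁻¹ × 15.58 m = 2.959 × 10^-4
A = 284 mi² = 7.356 × 10^8 m²
Δh = 3.48 ft = 1.061 m
ΔV = S × A × Δh = 2.959 × 10^-4 × 7.356 × 10^8 m² × 1.061 m = 2.309 × 10^5 m³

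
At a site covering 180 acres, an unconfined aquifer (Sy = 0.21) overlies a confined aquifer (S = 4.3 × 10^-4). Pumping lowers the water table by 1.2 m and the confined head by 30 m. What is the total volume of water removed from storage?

A = 180 acres = 7.284 × 10^5 m²
Unconfined: ΔV_u = Sy × A × Δh_u = 0.21 × 7.284 × 10^5 × 1.2 = 1.836 × 10^5 m³
Confined: ΔV_c = S × A × Δh_c = 4.3 × 10^-4 × 7.284 × 10^5 × 30 = 9397 m³
Total ΔV = 1.836 × 10^5 + 9397 = 1.93 × 10^5 m³

ΔV ≈ 1.93 × 10^5 m³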